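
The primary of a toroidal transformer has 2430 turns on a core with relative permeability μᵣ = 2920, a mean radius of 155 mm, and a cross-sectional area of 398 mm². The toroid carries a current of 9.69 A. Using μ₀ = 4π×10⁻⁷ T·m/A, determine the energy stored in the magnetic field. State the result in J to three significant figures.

U ≈ 416 J

L = μ₀μᵣN²A/(2πR) = (4π×10⁻⁷)(2920)(2430)²(3.980×10^-4)/(2π×0.155) = 8.8548 H.
U = ½LI² = ½(8.8548)(9.69)² = 415.7 J.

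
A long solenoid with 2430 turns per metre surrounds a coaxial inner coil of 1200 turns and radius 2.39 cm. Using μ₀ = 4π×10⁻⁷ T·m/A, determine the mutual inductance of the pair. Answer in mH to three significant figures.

The outer solenoid produces a uniform field B₁ = μ₀n₁I₁ across the inner coil,
so the flux linkage is N₂Φ = N₂B₁A₂ = μ₀n₁N₂A₂·I₁, giving M = μ₀n₁N₂A₂.
A₂ = πr² = π(2.390×10^-2 m)² = 1.7945×10^-3 m².
M = (4π×10⁻⁷)(2430)(1200)(1.7945×10^-3) = 6.576×10^-3 H.

M ≈ 6.58 mH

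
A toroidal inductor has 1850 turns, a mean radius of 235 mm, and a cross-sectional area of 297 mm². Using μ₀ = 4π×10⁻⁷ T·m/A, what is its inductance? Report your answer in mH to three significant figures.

L ≈ 0.865 mH

For a thin toroid, L = μ₀N²A/(2πR).
L = (4π×10⁻⁷)(1850)²(2.970×10^-4) / (2π×0.235 m) = 8.651×10^-4 H.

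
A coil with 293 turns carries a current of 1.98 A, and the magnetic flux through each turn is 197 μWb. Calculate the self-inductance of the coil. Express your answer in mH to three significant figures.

L ≈ 29.2 mH

Self-inductance is defined by L = NΦ_B/I (flux linkage over current).
L = (293)(1.970×10^-4 Wb)/(1.98 A) = 2.915×10^-2 H.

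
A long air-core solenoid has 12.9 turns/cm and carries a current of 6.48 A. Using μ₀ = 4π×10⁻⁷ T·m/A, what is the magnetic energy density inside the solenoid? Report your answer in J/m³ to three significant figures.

u ≈ 43.9 J/m³

B = μ₀nI = (4π×10⁻⁷)(1.290×10^3)(6.48) = 1.050×10^-2 T.
u = B²/(2μ₀) = (1.050×10^-2)²/(2×4π×10⁻⁷) = 43.9 J/m³.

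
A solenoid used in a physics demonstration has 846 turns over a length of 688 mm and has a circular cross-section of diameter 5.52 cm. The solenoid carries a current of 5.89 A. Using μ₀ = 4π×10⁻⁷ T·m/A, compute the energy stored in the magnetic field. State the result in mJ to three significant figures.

U ≈ 54.3 mJ

A = π(d/2)² = π(2.760×10^-2 m)² = 2.393×10^-3 m².
L = μ₀N²A/ℓ = (4π×10⁻⁷)(846)²(2.393×10^-3)/(0.688) = 3.128×10^-3 H.
U = ½LI² = ½(3.128×10^-3)(5.89)² = 5.427×10^-2 J.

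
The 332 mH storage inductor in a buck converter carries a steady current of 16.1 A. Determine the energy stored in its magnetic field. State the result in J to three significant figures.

U ≈ 43.0 J

Stored magnetic energy: U = ½LI².
U = ½(0.332 H)(16.1 A)² = 43.03 J.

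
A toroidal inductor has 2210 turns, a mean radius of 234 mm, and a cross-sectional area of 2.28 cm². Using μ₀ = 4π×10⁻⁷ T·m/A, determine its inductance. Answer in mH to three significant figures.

L ≈ 0.952 mH

For a thin toroid, L = μ₀N²A/(2πR).
L = (4π×10⁻⁷)(2210)²(2.280×10^-4) / (2π×0.234 m) = 9.518×10^-4 H.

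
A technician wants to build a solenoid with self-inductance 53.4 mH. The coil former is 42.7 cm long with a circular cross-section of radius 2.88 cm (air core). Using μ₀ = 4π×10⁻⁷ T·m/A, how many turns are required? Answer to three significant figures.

N ≈ 2640 turns

A = πr² = π(2.880×10^-2 m)² = 2.606×10^-3 m².
From L = μ₀N²A/ℓ, N = √(Lℓ / (μ₀A)).
N = √[(5.340×10^-2)(0.427) / ((4π×10⁻⁷)×2.606×10^-3)] = √(6.963×10^6) ≈ 2638.8.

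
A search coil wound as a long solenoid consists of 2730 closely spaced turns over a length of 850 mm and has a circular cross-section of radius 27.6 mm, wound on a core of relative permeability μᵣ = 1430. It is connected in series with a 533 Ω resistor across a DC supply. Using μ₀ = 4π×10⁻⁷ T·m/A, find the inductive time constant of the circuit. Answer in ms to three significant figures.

A = πr² = π(2.760×10^-2 m)² = 2.393×10^-3 m².
L = μ₀μᵣN²A/ℓ = (4π×10⁻⁷)(1430)(2730)²(2.393×10^-3)/(0.85) = 37.71 H.
τ = L/R = (37.71)/(533) = 7.074×10^-2 s.

τ ≈ 70.7 ms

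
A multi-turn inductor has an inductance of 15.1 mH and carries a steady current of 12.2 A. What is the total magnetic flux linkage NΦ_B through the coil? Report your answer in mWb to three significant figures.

From L = NΦ_B/I, the flux linkage is NΦ_B = LI.
NΦ_B = (1.510×10^-2 H)(12.2 A) = 0.1842 Wb.

NΦ_B ≈ 184 mWb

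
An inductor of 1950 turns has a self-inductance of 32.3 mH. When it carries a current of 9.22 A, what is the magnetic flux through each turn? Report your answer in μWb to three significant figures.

From L = NΦ_B/I, the flux per turn is Φ_B = LI/N.
Φ_B = (3.230×10^-2 H)(9.22 A)/1950 = 1.527×10^-4 Wb.

Φ_B ≈ 153 μWb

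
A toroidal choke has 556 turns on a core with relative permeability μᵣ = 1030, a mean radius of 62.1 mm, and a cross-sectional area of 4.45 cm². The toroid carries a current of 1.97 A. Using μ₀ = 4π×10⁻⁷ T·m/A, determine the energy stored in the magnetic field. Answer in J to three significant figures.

U ≈ 0.885 J

L = μ₀μᵣN²A/(2πR) = (4π×10⁻⁷)(1030)(556)²(4.450×10^-4)/(2π×6.210×10^-2) = 0.4563 H.
U = ½LI² = ½(0.4563)(1.97)² = 0.885498 J.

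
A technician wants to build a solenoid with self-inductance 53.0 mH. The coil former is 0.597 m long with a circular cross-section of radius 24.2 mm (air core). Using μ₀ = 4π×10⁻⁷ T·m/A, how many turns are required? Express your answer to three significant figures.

N ≈ 3700 turns

A = πr² = π(2.420×10^-2 m)² = 1.840×10^-3 m².
From L = μ₀N²A/ℓ, N = √(Lℓ / (μ₀A)).
N = √[(5.300×10^-2)(0.597) / ((4π×10⁻⁷)×1.840×10^-3)] = √(1.369×10^7) ≈ 3699.4.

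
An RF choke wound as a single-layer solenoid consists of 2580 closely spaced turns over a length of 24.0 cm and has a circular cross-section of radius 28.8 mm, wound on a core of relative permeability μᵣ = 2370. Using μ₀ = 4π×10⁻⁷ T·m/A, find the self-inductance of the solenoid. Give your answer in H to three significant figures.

A = πr² = π(2.880×10^-2 m)² = 2.606×10^-3 m².
For a long solenoid, L = μ₀μᵣN²A/ℓ.
L = (4π×10⁻⁷)(2370)(2580)²(2.606×10^-3)/(0.24 m) = 215.2 H.

L ≈ 215 H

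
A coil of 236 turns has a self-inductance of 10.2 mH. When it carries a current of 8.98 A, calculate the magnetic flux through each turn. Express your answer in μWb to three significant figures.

From L = NΦ_B/I, the flux per turn is Φ_B = LI/N.
Φ_B = (1.020×10^-2 H)(8.98 A)/236 = 3.881×10^-4 Wb.

Φ_B ≈ 388 μWb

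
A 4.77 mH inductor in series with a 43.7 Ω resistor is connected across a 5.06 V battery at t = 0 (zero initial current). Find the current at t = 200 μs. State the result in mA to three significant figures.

τ = L/R = 4.770×10^-3/43.7 = 1.092×10^-4 s; final current I_∞ = ε/R = 5.06/43.7 = 0.1158 A.
I(t) = I_∞(1 − e^(−t/τ)) with t/τ = 1.832.
I = (0.1158)(1 − e^(−1.832)) = 9.726×10^-2 A.

I ≈ 97.3 mA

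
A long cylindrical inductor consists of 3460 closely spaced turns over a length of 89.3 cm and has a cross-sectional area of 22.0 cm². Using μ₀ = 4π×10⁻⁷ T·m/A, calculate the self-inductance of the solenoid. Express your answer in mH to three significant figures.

L ≈ 37.1 mH

A = 22.0 cm² = 2.200×10^-3 m².
For a long solenoid, L = μ₀N²A/ℓ.
L = (4π×10⁻⁷)(3460)²(2.200×10^-3)/(0.893 m) = 3.706×10^-2 H.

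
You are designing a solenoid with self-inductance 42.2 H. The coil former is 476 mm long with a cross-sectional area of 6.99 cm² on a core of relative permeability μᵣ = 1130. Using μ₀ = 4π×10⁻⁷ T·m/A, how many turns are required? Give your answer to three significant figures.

N ≈ 4500 turns

A = 6.99 cm² = 6.990×10^-4 m².
From L = μ₀μᵣN²A/ℓ, N = √(Lℓ / (μ₀μᵣA)).
N = √[(42.2)(0.476) / ((4π×10⁻⁷)(1130)×6.990×10^-4)] = √(2.024×10^7) ≈ 4498.6.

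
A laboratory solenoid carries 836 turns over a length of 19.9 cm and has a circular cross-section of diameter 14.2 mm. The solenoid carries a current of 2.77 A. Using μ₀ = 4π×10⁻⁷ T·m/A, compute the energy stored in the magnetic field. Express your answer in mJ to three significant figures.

A = π(d/2)² = π(7.100×10^-3 m)² = 1.584×10^-4 m².
L = μ₀N²A/ℓ = (4π×10⁻⁷)(836)²(1.584×10^-4)/(0.199) = 6.989×10^-4 H.
U = ½LI² = ½(6.989×10^-4)(2.77)² = 2.681×10^-3 J.

U ≈ 2.68 mJ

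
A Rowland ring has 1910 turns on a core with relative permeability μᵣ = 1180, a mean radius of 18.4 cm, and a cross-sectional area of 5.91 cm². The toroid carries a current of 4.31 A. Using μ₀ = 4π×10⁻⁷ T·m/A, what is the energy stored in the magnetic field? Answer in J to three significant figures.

U ≈ 25.7 J

L = μ₀μᵣN²A/(2πR) = (4π×10⁻⁷)(1180)(1910)²(5.910×10^-4)/(2π×0.184) = 2.765 H.
U = ½LI² = ½(2.765)(4.31)² = 25.68 J.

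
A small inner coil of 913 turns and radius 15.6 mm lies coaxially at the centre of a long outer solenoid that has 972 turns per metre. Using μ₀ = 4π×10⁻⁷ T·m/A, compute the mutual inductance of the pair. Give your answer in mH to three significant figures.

M ≈ 0.853 mH

The outer solenoid produces a uniform field B₁ = μ₀n₁I₁ across the inner coil,
so the flux linkage is N₂Φ = N₂B₁A₂ = μ₀n₁N₂A₂·I₁, giving M = μ₀n₁N₂A₂.
A₂ = πr² = π(1.560×10^-2 m)² = 7.645×10^-4 m².
M = (4π×10⁻⁷)(972)(913)(7.645×10^-4) = 8.526×10^-4 H.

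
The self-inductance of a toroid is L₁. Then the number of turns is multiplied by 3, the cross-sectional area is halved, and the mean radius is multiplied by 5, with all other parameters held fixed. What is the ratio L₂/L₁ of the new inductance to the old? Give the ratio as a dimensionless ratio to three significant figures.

L₂/L₁ = 0.900

For a toroid, L ∝ μᵣN²A/R.
L₂/L₁ = (3)^2 × (0.5) × (5)^-1 = 0.900.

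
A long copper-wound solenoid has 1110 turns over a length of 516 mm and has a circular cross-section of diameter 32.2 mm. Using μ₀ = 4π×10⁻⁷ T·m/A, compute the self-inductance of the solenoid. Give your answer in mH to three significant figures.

A = π(d/2)² = π(1.610×10^-2 m)² = 8.143×10^-4 m².
For a long solenoid, L = μ₀N²A/ℓ.
L = (4π×10⁻⁷)(1110)²(8.143×10^-4)/(0.516 m) = 2.443×10^-3 H.

L ≈ 2.44 mH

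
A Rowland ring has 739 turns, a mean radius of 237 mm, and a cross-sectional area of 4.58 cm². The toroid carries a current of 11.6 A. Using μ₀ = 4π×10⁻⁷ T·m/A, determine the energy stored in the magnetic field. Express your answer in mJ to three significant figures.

L = μ₀N²A/(2πR) = (4π×10⁻⁷)(739)²(4.580×10^-4)/(2π×0.237) = 2.111×10^-4 H.
U = ½LI² = ½(2.111×10^-4)(11.6)² = 1.420×10^-2 J.

U ≈ 14.2 mJ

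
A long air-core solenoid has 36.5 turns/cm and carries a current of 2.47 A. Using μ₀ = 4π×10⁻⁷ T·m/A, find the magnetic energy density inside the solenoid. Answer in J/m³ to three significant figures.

B = μ₀nI = (4π×10⁻⁷)(3.650×10^3)(2.47) = 1.133×10^-2 T.
u = B²/(2μ₀) = (1.133×10^-2)²/(2×4π×10⁻⁷) = 51.07 J/m³.

u ≈ 51.1 J/m³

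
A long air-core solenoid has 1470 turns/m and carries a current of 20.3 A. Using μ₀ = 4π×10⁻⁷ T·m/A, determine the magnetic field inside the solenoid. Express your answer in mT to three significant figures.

B ≈ 37.5 mT

Inside a long solenoid, B = μ₀nI.
B = (4π×10⁻⁷)(1.470×10^3 m⁻¹)(20.3 A) = 3.750×10^-2 T.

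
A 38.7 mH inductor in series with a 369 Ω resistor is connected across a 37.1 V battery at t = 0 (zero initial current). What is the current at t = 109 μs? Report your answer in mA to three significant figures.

τ = L/R = 3.870×10^-2/369 = 1.049×10^-4 s; final current I_∞ = ε/R = 37.1/369 = 0.1005 A.
I(t) = I_∞(1 − e^(−t/τ)) with t/τ = 1.039.
I = (0.1005)(1 − e^(−1.039)) = 6.498×10^-2 A.

I ≈ 65.0 mA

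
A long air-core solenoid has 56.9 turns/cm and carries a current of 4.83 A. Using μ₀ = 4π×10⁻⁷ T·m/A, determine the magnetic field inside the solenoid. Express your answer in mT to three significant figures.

Inside a long solenoid, B = μ₀nI.
B = (4π×10⁻⁷)(5.690×10^3 m⁻¹)(4.83 A) = 3.454×10^-2 T.

B ≈ 34.5 mT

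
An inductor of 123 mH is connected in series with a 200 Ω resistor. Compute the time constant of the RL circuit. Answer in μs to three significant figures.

τ = L/R = (0.123 H)/(200 Ω) = 6.150×10^-4 s.

τ ≈ 615 μs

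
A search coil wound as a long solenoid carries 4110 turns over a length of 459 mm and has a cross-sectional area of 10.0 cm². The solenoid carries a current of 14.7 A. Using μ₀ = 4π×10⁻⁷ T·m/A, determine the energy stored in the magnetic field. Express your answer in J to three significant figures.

U ≈ 5.00 J

A = 10.0 cm² = 1.000×10^-3 m².
L = μ₀N²A/ℓ = (4π×10⁻⁷)(4110)²(1.000×10^-3)/(0.459) = 4.6247×10^-2 H.
U = ½LI² = ½(4.6247×10^-2)(14.7)² = 4.997 J.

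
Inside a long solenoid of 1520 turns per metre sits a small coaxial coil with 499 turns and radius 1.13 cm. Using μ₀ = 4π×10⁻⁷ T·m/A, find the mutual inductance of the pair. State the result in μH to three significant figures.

M ≈ 382 μH

The outer solenoid produces a uniform field B₁ = μ₀n₁I₁ across the inner coil,
so the flux linkage is N₂Φ = N₂B₁A₂ = μ₀n₁N₂A₂·I₁, giving M = μ₀n₁N₂A₂.
A₂ = πr² = π(1.130×10^-2 m)² = 4.011×10^-4 m².
M = (4π×10⁻⁷)(1520)(499)(4.011×10^-4) = 3.823×10^-4 H.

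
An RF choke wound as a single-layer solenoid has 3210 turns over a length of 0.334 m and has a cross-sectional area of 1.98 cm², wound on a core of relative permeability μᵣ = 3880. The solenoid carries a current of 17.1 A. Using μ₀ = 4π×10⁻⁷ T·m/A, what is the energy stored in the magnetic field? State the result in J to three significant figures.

U ≈ 4350 J

A = 1.98 cm² = 1.980×10^-4 m².
L = μ₀μᵣN²A/ℓ = (4π×10⁻⁷)(3880)(3210)²(1.980×10^-4)/(0.334) = 29.78 H.
U = ½LI² = ½(29.78)(17.1)² = 4.354×10^3 J.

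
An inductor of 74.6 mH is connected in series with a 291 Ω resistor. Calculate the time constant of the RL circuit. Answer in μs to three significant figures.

τ ≈ 256 μs

τ = L/R = (7.460×10^-2 H)/(291 Ω) = 2.564×10^-4 s.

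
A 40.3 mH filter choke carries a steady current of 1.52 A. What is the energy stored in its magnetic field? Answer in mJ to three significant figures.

U ≈ 46.6 mJ

Stored magnetic energy: U = ½LI².
U = ½(4.030×10^-2 H)(1.52 A)² = 4.655×10^-2 J.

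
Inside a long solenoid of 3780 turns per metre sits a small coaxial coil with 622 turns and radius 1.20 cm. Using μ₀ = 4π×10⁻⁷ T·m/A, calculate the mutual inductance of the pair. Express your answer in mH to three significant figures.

The outer solenoid produces a uniform field B₁ = μ₀n₁I₁ across the inner coil,
so the flux linkage is N₂Φ = N₂B₁A₂ = μ₀n₁N₂A₂·I₁, giving M = μ₀n₁N₂A₂.
A₂ = πr² = π(1.200×10^-2 m)² = 4.524×10^-4 m².
M = (4π×10⁻⁷)(3780)(622)(4.524×10^-4) = 1.337×10^-3 H.

M ≈ 1.34 mH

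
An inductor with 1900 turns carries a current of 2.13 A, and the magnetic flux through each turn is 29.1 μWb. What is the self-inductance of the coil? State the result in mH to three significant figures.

L ≈ 26.0 mH

Self-inductance is defined by L = NΦ_B/I (flux linkage over current).
L = (1900)(2.910×10^-5 Wb)/(2.13 A) = 2.596×10^-2 H.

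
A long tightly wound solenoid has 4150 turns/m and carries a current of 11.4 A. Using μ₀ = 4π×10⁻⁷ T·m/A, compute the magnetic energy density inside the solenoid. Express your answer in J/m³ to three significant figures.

u ≈ 1410 J/m³

B = μ₀nI = (4π×10⁻⁷)(4.150×10^3)(11.4) = 5.945×10^-2 T.
u = B²/(2μ₀) = (5.945×10^-2)²/(2×4π×10⁻⁷) = 1.406×10^3 J/m³.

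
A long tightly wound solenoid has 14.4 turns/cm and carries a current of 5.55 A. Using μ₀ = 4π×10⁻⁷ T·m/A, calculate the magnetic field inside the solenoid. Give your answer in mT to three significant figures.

Inside a long solenoid, B = μ₀nI.
B = (4π×10⁻⁷)(1.440×10^3 m⁻¹)(5.55 A) = 1.004×10^-2 T.

B ≈ 10.0 mT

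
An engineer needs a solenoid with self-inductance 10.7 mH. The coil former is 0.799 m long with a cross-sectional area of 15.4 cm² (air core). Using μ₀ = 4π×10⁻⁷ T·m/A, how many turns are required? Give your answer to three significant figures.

A = 15.4 cm² = 1.540×10^-3 m².
From L = μ₀N²A/ℓ, N = √(Lℓ / (μ₀A)).
N = √[(1.070×10^-2)(0.799) / ((4π×10⁻⁷)×1.540×10^-3)] = √(4.418×10^6) ≈ 2101.8.

N ≈ 2100 turns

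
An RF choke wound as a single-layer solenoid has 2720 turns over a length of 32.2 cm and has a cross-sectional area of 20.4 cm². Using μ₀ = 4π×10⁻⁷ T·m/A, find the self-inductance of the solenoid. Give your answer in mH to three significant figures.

A = 20.4 cm² = 2.040×10^-3 m².
For a long solenoid, L = μ₀N²A/ℓ.
L = (4π×10⁻⁷)(2720)²(2.040×10^-3)/(0.322 m) = 5.890×10^-2 H.

L ≈ 58.9 mH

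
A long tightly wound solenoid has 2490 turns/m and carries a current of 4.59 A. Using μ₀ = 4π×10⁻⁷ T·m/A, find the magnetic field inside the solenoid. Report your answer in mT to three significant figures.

Inside a long solenoid, B = μ₀nI.
B = (4π×10⁻⁷)(2.490×10^3 m⁻¹)(4.59 A) = 1.436×10^-2 T.

B ≈ 14.4 mT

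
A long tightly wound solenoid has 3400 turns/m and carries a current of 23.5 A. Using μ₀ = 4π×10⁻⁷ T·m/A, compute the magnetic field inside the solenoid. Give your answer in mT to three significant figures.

Inside a long solenoid, B = μ₀nI.
B = (4π×10⁻⁷)(3.400×10^3 m⁻¹)(23.5 A) = 0.1004 T.

B ≈ 100 mT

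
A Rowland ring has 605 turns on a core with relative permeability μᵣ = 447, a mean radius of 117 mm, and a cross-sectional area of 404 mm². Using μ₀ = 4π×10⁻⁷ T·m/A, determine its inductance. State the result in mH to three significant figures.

For a thin toroid, L = μ₀μᵣN²A/(2πR).
L = (4π×10⁻⁷)(447)(605)²(4.040×10^-4) / (2π×0.117 m) = 0.113 H.

L ≈ 113 mH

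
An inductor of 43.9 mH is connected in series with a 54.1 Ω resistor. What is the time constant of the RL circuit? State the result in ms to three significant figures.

τ = L/R = (4.390×10^-2 H)/(54.1 Ω) = 8.1146×10^-4 s.

τ ≈ 0.811 ms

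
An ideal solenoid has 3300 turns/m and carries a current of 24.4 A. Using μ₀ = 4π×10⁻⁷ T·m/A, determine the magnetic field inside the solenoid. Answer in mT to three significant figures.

B ≈ 101 mT

Inside a long solenoid, B = μ₀nI.
B = (4π×10⁻⁷)(3.300×10^3 m⁻¹)(24.4 A) = 0.1012 T.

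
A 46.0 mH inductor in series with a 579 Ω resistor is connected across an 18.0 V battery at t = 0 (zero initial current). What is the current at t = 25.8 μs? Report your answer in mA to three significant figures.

τ = L/R = 4.600×10^-2/579 = 7.9447×10^-5 s; final current I_∞ = ε/R = 18.0/579 = 3.109×10^-2 A.
I(t) = I_∞(1 − e^(−t/τ)) with t/τ = 0.325.
I = (3.109×10^-2)(1 − e^(−0.325)) = 8.620×10^-3 A.

I ≈ 8.62 mA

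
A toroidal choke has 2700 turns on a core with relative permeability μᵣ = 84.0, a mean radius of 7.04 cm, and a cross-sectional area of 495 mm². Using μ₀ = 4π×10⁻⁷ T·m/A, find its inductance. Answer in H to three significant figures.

For a thin toroid, L = μ₀μᵣN²A/(2πR).
L = (4π×10⁻⁷)(84.0)(2700)²(4.950×10^-4) / (2π×7.040×10^-2 m) = 0.8611 H.

L ≈ 0.861 H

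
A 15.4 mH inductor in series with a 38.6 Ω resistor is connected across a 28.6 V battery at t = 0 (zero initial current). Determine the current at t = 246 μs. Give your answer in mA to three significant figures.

τ = L/R = 1.540×10^-2/38.6 = 3.990×10^-4 s; final current I_∞ = ε/R = 28.6/38.6 = 0.7409 A.
I(t) = I_∞(1 − e^(−t/τ)) with t/τ = 0.617.
I = (0.7409)(1 − e^(−0.617)) = 0.341 A.

I ≈ 341 mA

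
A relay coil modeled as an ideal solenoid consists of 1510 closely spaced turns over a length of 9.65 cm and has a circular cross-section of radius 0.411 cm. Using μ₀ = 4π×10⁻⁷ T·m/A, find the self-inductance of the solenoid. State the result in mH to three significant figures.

L ≈ 1.58 mH

A = πr² = π(4.110×10^-3 m)² = 5.307×10^-5 m².
For a long solenoid, L = μ₀N²A/ℓ.
L = (4π×10⁻⁷)(1510)²(5.307×10^-5)/(9.650×10^-2 m) = 1.576×10^-3 H.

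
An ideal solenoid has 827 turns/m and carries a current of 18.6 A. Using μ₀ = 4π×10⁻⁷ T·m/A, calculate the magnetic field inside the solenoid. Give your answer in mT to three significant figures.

Inside a long solenoid, B = μ₀nI.
B = (4π×10⁻⁷)(827 m⁻¹)(18.6 A) = 1.933×10^-2 T.

B ≈ 19.3 mT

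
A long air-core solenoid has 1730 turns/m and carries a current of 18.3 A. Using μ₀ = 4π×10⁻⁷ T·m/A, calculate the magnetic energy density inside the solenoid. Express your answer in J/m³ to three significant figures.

B = μ₀nI = (4π×10⁻⁷)(1.730×10^3)(18.3) = 3.978×10^-2 T.
u = B²/(2μ₀) = (3.978×10^-2)²/(2×4π×10⁻⁷) = 629.8 J/m³.

u ≈ 630 J/m³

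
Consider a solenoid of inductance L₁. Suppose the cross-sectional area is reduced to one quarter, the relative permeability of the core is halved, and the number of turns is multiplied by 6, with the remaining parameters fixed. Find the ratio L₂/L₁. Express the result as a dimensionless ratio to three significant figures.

For a solenoid, L ∝ μᵣN²A/ℓ.
L₂/L₁ = (0.25) × (0.5) × (6)^2 = 4.50.

L₂/L₁ = 4.50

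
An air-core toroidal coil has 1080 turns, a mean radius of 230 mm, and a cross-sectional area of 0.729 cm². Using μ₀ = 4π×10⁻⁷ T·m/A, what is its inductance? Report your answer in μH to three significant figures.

L ≈ 73.9 μH

For a thin toroid, L = μ₀N²A/(2πR).
L = (4π×10⁻⁷)(1080)²(7.290×10^-5) / (2π×0.23 m) = 7.394×10^-5 H.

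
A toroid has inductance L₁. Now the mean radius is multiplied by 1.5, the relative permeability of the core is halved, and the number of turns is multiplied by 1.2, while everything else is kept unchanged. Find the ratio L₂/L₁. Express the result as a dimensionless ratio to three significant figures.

For a toroid, L ∝ μᵣN²A/R.
L₂/L₁ = (1.5)^-1 × (0.5) × (1.2)^2 = 0.480.

L₂/L₁ = 0.480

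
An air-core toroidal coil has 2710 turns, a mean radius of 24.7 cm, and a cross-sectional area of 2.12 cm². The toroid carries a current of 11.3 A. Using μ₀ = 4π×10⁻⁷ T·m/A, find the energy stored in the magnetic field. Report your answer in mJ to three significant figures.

U ≈ 80.5 mJ

L = μ₀N²A/(2πR) = (4π×10⁻⁷)(2710)²(2.120×10^-4)/(2π×0.247) = 1.261×10^-3 H.
U = ½LI² = ½(1.261×10^-3)(11.3)² = 8.049×10^-2 J.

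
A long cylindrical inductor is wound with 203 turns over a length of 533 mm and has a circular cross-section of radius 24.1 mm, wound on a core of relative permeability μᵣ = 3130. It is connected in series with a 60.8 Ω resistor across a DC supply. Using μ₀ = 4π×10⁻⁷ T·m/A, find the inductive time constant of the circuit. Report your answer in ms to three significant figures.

τ ≈ 9.13 ms

A = πr² = π(2.410×10^-2 m)² = 1.8247×10^-3 m².
L = μ₀μᵣN²A/ℓ = (4π×10⁻⁷)(3130)(203)²(1.8247×10^-3)/(0.533) = 0.5549 H.
τ = L/R = (0.5549)/(60.8) = 9.126×10^-3 s.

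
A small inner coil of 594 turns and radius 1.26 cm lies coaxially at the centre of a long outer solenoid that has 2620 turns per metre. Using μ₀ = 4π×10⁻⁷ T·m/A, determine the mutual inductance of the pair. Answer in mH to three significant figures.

M ≈ 0.975 mH

The outer solenoid produces a uniform field B₁ = μ₀n₁I₁ across the inner coil,
so the flux linkage is N₂Φ = N₂B₁A₂ = μ₀n₁N₂A₂·I₁, giving M = μ₀n₁N₂A₂.
A₂ = πr² = π(1.260×10^-2 m)² = 4.988×10^-4 m².
M = (4π×10⁻⁷)(2620)(594)(4.988×10^-4) = 9.754×10^-4 H.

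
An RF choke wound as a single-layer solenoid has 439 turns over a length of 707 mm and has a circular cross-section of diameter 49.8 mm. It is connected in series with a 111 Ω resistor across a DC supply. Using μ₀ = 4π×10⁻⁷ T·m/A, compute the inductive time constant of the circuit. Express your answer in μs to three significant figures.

τ ≈ 6.01 μs

A = π(d/2)² = π(2.490×10^-2 m)² = 1.948×10^-3 m².
L = μ₀N²A/ℓ = (4π×10⁻⁷)(439)²(1.948×10^-3)/(0.707) = 6.672×10^-4 H.
τ = L/R = (6.672×10^-4)/(111) = 6.011×10^-6 s.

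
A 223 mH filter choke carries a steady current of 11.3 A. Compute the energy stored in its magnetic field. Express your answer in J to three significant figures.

Stored magnetic energy: U = ½LI².
U = ½(0.223 H)(11.3 A)² = 14.24 J.

U ≈ 14.2 J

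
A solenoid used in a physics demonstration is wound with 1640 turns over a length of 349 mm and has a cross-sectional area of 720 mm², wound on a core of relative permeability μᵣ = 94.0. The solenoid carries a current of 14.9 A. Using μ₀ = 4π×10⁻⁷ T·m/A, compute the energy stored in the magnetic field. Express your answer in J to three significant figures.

U ≈ 72.8 J

A = 720 mm² = 7.200×10^-4 m².
L = μ₀μᵣN²A/ℓ = (4π×10⁻⁷)(94.0)(1640)²(7.200×10^-4)/(0.349) = 0.6554 H.
U = ½LI² = ½(0.6554)(14.9)² = 72.76 J.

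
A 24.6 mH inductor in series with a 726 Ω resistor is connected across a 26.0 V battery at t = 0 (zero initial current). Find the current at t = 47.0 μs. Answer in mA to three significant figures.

τ = L/R = 2.460×10^-2/726 = 3.388×10^-5 s; final current I_∞ = ε/R = 26.0/726 = 3.581×10^-2 A.
I(t) = I_∞(1 − e^(−t/τ)) with t/τ = 1.387.
I = (3.581×10^-2)(1 − e^(−1.387)) = 2.687×10^-2 A.

I ≈ 26.9 mA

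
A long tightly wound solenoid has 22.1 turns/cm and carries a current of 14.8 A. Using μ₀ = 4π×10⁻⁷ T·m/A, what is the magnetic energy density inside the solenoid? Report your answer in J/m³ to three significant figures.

u ≈ 672 J/m³

B = μ₀nI = (4π×10⁻⁷)(2.210×10^3)(14.8) = 4.110×10^-2 T.
u = B²/(2μ₀) = (4.110×10^-2)²/(2×4π×10⁻⁷) = 672.2 J/m³.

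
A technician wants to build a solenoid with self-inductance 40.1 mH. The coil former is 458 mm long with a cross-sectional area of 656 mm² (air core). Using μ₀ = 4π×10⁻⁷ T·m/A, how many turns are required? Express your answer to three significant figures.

A = 656 mm² = 6.560×10^-4 m².
From L = μ₀N²A/ℓ, N = √(Lℓ / (μ₀A)).
N = √[(4.010×10^-2)(0.458) / ((4π×10⁻⁷)×6.560×10^-4)] = √(2.228×10^7) ≈ 4720.1.

N ≈ 4720 turns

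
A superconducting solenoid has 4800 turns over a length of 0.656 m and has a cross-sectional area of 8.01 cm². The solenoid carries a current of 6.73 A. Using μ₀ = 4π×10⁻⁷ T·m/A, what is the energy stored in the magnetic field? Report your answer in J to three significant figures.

U ≈ 0.801 J

A = 8.01 cm² = 8.010×10^-4 m².
L = μ₀N²A/ℓ = (4π×10⁻⁷)(4800)²(8.010×10^-4)/(0.656) = 3.535×10^-2 H.
U = ½LI² = ½(3.535×10^-2)(6.73)² = 0.8006 J.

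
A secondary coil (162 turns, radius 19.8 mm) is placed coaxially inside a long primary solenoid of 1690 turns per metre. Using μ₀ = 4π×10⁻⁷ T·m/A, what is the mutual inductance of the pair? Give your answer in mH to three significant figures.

M ≈ 0.424 mH

The outer solenoid produces a uniform field B₁ = μ₀n₁I₁ across the inner coil,
so the flux linkage is N₂Φ = N₂B₁A₂ = μ₀n₁N₂A₂·I₁, giving M = μ₀n₁N₂A₂.
A₂ = πr² = π(1.980×10^-2 m)² = 1.232×10^-3 m².
M = (4π×10⁻⁷)(1690)(162)(1.232×10^-3) = 4.237×10^-4 H.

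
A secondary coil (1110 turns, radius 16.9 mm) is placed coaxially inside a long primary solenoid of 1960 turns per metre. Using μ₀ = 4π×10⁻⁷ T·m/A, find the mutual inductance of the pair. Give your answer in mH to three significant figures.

The outer solenoid produces a uniform field B₁ = μ₀n₁I₁ across the inner coil,
so the flux linkage is N₂Φ = N₂B₁A₂ = μ₀n₁N₂A₂·I₁, giving M = μ₀n₁N₂A₂.
A₂ = πr² = π(1.690×10^-2 m)² = 8.973×10^-4 m².
M = (4π×10⁻⁷)(1960)(1110)(8.973×10^-4) = 2.453×10^-3 H.

M ≈ 2.45 mH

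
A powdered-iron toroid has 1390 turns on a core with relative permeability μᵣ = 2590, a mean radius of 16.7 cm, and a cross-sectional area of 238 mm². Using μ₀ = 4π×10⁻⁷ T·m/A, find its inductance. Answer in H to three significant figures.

L ≈ 1.43 H

For a thin toroid, L = μ₀μᵣN²A/(2πR).
L = (4π×10⁻⁷)(2590)(1390)²(2.380×10^-4) / (2π×0.167 m) = 1.426 H.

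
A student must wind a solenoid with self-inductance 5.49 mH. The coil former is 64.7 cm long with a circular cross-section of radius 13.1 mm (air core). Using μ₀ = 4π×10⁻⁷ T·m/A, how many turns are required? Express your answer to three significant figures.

N ≈ 2290 turns

A = πr² = π(1.310×10^-2 m)² = 5.391×10^-4 m².
From L = μ₀N²A/ℓ, N = √(Lℓ / (μ₀A)).
N = √[(5.490×10^-3)(0.647) / ((4π×10⁻⁷)×5.391×10^-4)] = √(5.243×10^6) ≈ 2289.7.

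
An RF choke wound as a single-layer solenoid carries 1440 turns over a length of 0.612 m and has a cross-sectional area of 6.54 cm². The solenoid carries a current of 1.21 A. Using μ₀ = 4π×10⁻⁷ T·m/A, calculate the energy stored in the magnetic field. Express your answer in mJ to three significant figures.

A = 6.54 cm² = 6.540×10^-4 m².
L = μ₀N²A/ℓ = (4π×10⁻⁷)(1440)²(6.540×10^-4)/(0.612) = 2.7846×10^-3 H.
U = ½LI² = ½(2.7846×10^-3)(1.21)² = 2.038×10^-3 J.

U ≈ 2.04 mJ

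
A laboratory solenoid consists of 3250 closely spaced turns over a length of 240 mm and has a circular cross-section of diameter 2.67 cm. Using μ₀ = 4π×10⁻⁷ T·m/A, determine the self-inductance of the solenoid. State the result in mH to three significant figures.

L ≈ 31.0 mH

A = π(d/2)² = π(1.335×10^-2 m)² = 5.599×10^-4 m².
For a long solenoid, L = μ₀N²A/ℓ.
L = (4π×10⁻⁷)(3250)²(5.599×10^-4)/(0.24 m) = 3.097×10^-2 H.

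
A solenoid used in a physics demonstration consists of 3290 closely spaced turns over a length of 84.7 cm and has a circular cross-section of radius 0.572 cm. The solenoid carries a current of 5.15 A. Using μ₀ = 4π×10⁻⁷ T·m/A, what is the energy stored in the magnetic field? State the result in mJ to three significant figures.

A = πr² = π(5.720×10^-3 m)² = 1.028×10^-4 m².
L = μ₀N²A/ℓ = (4π×10⁻⁷)(3290)²(1.028×10^-4)/(0.847) = 1.651×10^-3 H.
U = ½LI² = ½(1.651×10^-3)(5.15)² = 2.189×10^-2 J.

U ≈ 21.9 mJ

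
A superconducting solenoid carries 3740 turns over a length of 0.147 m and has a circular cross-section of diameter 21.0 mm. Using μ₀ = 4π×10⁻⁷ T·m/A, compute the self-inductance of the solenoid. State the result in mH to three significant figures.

A = π(d/2)² = π(1.050×10^-2 m)² = 3.464×10^-4 m².
For a long solenoid, L = μ₀N²A/ℓ.
L = (4π×10⁻⁷)(3740)²(3.464×10^-4)/(0.147 m) = 4.142×10^-2 H.

L ≈ 41.4 mH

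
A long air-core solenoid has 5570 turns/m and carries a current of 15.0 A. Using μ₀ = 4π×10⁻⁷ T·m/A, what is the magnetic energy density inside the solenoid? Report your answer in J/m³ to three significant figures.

u ≈ 4390 J/m³

B = μ₀nI = (4π×10⁻⁷)(5.570×10^3)(15.0) = 0.105 T.
u = B²/(2μ₀) = (0.105)²/(2×4π×10⁻⁷) = 4.386×10^3 J/m³.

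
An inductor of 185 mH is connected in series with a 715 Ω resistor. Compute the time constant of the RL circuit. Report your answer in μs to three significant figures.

τ ≈ 259 μs

τ = L/R = (0.185 H)/(715 Ω) = 2.587×10^-4 s.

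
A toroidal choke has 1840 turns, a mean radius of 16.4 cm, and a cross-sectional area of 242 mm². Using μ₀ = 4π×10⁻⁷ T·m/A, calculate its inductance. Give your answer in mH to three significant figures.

For a thin toroid, L = μ₀N²A/(2πR).
L = (4π×10⁻⁷)(1840)²(2.420×10^-4) / (2π×0.164 m) = 9.992×10^-4 H.

L ≈ 0.999 mH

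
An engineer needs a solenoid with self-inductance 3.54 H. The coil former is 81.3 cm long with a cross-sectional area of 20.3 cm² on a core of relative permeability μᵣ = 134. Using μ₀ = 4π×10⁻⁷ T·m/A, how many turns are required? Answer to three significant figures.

N ≈ 2900 turns

A = 20.3 cm² = 2.030×10^-3 m².
From L = μ₀μᵣN²A/ℓ, N = √(Lℓ / (μ₀μᵣA)).
N = √[(3.54)(0.813) / ((4π×10⁻⁷)(134)×2.030×10^-3)] = √(8.419×10^6) ≈ 2901.6.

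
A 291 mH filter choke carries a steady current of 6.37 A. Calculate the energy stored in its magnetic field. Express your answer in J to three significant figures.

U ≈ 5.90 J

Stored magnetic energy: U = ½LI².
U = ½(0.291 H)(6.37 A)² = 5.904 J.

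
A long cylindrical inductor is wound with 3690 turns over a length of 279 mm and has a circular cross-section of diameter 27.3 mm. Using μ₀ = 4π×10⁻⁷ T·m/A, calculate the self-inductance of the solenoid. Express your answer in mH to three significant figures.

A = π(d/2)² = π(1.365×10^-2 m)² = 5.853×10^-4 m².
For a long solenoid, L = μ₀N²A/ℓ.
L = (4π×10⁻⁷)(3690)²(5.853×10^-4)/(0.279 m) = 3.590×10^-2 H.

L ≈ 35.9 mH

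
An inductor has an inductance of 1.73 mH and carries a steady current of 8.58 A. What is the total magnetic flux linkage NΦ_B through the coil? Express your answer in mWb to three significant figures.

From L = NΦ_B/I, the flux linkage is NΦ_B = LI.
NΦ_B = (1.730×10^-3 H)(8.58 A) = 1.484×10^-2 Wb.

NΦ_B ≈ 14.8 mWb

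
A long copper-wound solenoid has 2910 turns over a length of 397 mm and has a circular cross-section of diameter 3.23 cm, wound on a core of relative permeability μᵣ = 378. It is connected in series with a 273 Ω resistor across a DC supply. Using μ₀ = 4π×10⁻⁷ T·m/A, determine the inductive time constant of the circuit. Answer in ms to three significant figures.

A = π(d/2)² = π(1.615×10^-2 m)² = 8.194×10^-4 m².
L = μ₀μᵣN²A/ℓ = (4π×10⁻⁷)(378)(2910)²(8.194×10^-4)/(0.397) = 8.302 H.
τ = L/R = (8.302)/(273) = 3.041×10^-2 s.

τ ≈ 30.4 ms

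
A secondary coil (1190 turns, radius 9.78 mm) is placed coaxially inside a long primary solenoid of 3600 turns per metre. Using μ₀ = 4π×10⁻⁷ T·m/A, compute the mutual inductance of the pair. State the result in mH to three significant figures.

The outer solenoid produces a uniform field B₁ = μ₀n₁I₁ across the inner coil,
so the flux linkage is N₂Φ = N₂B₁A₂ = μ₀n₁N₂A₂·I₁, giving M = μ₀n₁N₂A₂.
A₂ = πr² = π(9.780×10^-3 m)² = 3.0049×10^-4 m².
M = (4π×10⁻⁷)(3600)(1190)(3.0049×10^-4) = 1.618×10^-3 H.

M ≈ 1.62 mH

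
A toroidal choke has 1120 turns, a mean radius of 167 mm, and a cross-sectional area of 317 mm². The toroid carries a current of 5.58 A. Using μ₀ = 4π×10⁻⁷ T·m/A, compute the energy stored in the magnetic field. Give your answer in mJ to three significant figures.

U ≈ 7.41 mJ

L = μ₀N²A/(2πR) = (4π×10⁻⁷)(1120)²(3.170×10^-4)/(2π×0.167) = 4.762×10^-4 H.
U = ½LI² = ½(4.762×10^-4)(5.58)² = 7.414×10^-3 J.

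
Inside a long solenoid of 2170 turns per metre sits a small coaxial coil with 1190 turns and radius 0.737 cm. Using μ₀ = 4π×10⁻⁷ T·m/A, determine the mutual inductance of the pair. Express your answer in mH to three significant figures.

M ≈ 0.554 mH

The outer solenoid produces a uniform field B₁ = μ₀n₁I₁ across the inner coil,
so the flux linkage is N₂Φ = N₂B₁A₂ = μ₀n₁N₂A₂·I₁, giving M = μ₀n₁N₂A₂.
A₂ = πr² = π(7.370×10^-3 m)² = 1.706×10^-4 m².
M = (4π×10⁻⁷)(2170)(1190)(1.706×10^-4) = 5.537×10^-4 H.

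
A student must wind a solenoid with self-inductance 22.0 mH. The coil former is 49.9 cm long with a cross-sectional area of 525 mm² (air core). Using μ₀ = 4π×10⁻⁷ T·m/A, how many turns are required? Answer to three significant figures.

N ≈ 4080 turns

A = 525 mm² = 5.250×10^-4 m².
From L = μ₀N²A/ℓ, N = √(Lℓ / (μ₀A)).
N = √[(2.200×10^-2)(0.499) / ((4π×10⁻⁷)×5.250×10^-4)] = √(1.664×10^7) ≈ 4079.2.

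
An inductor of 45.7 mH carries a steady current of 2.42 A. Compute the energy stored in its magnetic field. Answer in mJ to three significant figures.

Stored magnetic energy: U = ½LI².
U = ½(4.570×10^-2 H)(2.42 A)² = 0.1338 J.

U ≈ 134 mJ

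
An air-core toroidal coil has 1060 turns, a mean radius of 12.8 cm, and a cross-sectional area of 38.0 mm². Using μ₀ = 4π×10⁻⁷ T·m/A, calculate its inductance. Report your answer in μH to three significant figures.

For a thin toroid, L = μ₀N²A/(2πR).
L = (4π×10⁻⁷)(1060)²(3.800×10^-5) / (2π×0.128 m) = 6.671×10^-5 H.

L ≈ 66.7 μH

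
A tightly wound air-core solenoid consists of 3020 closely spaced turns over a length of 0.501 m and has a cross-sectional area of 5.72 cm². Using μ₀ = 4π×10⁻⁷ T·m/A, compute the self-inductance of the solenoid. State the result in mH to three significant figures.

L ≈ 13.1 mH

A = 5.72 cm² = 5.720×10^-4 m².
For a long solenoid, L = μ₀N²A/ℓ.
L = (4π×10⁻⁷)(3020)²(5.720×10^-4)/(0.501 m) = 1.309×10^-2 H.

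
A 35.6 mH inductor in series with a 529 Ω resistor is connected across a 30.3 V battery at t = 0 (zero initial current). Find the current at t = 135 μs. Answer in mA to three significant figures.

I ≈ 49.6 mA

τ = L/R = 3.560×10^-2/529 = 6.730×10^-5 s; final current I_∞ = ε/R = 30.3/529 = 5.728×10^-2 A.
I(t) = I_∞(1 − e^(−t/τ)) with t/τ = 2.006.
I = (5.728×10^-2)(1 − e^(−2.006)) = 4.957×10^-2 A.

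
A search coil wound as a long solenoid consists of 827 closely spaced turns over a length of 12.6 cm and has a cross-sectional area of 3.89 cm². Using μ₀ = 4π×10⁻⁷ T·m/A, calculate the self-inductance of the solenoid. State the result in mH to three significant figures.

L ≈ 2.65 mH

A = 3.89 cm² = 3.890×10^-4 m².
For a long solenoid, L = μ₀N²A/ℓ.
L = (4π×10⁻⁷)(827)²(3.890×10^-4)/(0.126 m) = 2.653×10^-3 H.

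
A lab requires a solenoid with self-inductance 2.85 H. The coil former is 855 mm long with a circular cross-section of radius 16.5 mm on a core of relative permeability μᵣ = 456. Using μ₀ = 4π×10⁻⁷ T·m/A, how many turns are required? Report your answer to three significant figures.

N ≈ 2230 turns

A = πr² = π(1.650×10^-2 m)² = 8.553×10^-4 m².
From L = μ₀μᵣN²A/ℓ, N = √(Lℓ / (μ₀μᵣA)).
N = √[(2.85)(0.855) / ((4π×10⁻⁷)(456)×8.553×10^-4)] = √(4.972×10^6) ≈ 2229.8.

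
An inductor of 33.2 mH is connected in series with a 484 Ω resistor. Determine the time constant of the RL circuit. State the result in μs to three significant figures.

τ = L/R = (3.320×10^-2 H)/(484 Ω) = 6.860×10^-5 s.

τ ≈ 68.6 μs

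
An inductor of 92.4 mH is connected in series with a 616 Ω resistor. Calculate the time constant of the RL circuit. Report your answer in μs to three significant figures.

τ ≈ 150 μs

τ = L/R = (9.240×10^-2 H)/(616 Ω) = 1.500×10^-4 s.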